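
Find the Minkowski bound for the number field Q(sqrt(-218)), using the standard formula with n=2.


d = -218, d mod 4 = 2, so disc(K) = 4d = -872; |disc(K)| = 872
Imaginary quadratic field, so n = 2, s = r2 = 1, r1 = 0
M = (n!/n^n) * (4/pi)^s * sqrt(|disc(K)|) = (2!/2^2) * (4/pi)^1 * sqrt(872)
= 0.5 * 1.273240 * 29.529646
= 18.7992

18.7992


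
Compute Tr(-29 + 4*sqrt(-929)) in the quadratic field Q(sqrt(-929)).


Tr(a + b*sqrt(d)) = (a + b*sqrt(d)) + (a - b*sqrt(d)) = 2a
= 2 * (-29)
= -58

-58


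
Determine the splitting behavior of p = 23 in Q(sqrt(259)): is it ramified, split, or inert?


K = Q(sqrt(259)). Since d mod 4 = 3, disc(K) = 1036.
Check p | disc: 1036 mod 23 = 1.
p does not divide disc. Compute Legendre symbol (d/p):
6^((23-1)/2) mod 23 = 1
(d/p) = 1, so p splits: (p) = P*P' with e=1, f=1, g=2.
Therefore p is split.

split


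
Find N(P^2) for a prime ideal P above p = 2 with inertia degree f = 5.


N(P^a) = p^(a*f)
= 2^(2*5)
= 2^10
= 1024

1024


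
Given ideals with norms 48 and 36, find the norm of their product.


N(IJ) = N(I) * N(J)
= 48 * 36
= 1728

1728


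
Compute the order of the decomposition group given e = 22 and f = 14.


|D_P| = e * f
= 22 * 14
= 308

308


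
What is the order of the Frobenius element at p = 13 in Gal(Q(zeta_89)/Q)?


The Frobenius at p in Gal(Q(zeta_n)/Q) = (Z/nZ)* is the class of p, so its order is ord_89(13), the smallest k >= 1 with 13^k = 1 mod 89.
n = 89 = 89, phi(89) = 88; the order divides phi(n).
Divisors of 88: 1, 2, 4, 8, 11, 22, 44, 88
Repeated squaring mod 89: 13^1 = 13, 13^2 = 80, 13^4 = 81, 13^8 = 64, 13^16 = 2, 13^32 = 4, 13^64 = 16
Test divisors in increasing order:
  k=1: 13^1 = 13 mod 89
  k=2: 13^2 = 80 mod 89
  k=4: 13^4 = 81 mod 89
  k=8: 13^8 = 64 mod 89
  k=11: 13^11 = 64 * 80 * 13 = 77 mod 89
  k=22: 13^22 = 2 * 81 * 80 = 55 mod 89
  k=44: 13^44 = 4 * 64 * 81 = 88 mod 89
  k=88: 13^88 = 16 * 2 * 64 = 1 mod 89  <- first divisor giving 1
Order = 88

88


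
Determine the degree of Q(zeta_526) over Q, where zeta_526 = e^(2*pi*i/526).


The degree equals Euler's totient phi(526).
526 = 2 * 263
phi(526) = 262

262


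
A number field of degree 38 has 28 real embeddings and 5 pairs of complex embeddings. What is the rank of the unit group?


By Dirichlet's unit theorem:
rank = r1 + r2 - 1
= 28 + 5 - 1
= 32

32


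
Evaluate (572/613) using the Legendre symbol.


p = 613 is prime, so compute (572/613) with the reciprocity algorithm (Jacobi-symbol steps: pull out 2s via (2/n), flip via reciprocity, reduce):
  pull out 2: (2/613) = -1  (since 613 mod 8 = 5)
  pull out 2: (2/613) = -1  (since 613 mod 8 = 5)
  reciprocity: (143/613) -> +(613/143)
  reduce: (41/143)
  reciprocity: (41/143) -> +(143/41)
  reduce: (20/41)
  pull out 2: (2/41) = +1  (since 41 mod 8 = 1)
  pull out 2: (2/41) = +1  (since 41 mod 8 = 1)
  reciprocity: (5/41) -> +(41/5)
  reduce: (1/5)
  (1/5) = 1
Product of signs = 1
(572/613) = 1

1


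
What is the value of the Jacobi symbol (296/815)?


Compute (296/815) via quadratic reciprocity:
  pull out 2: (2/815) = +1  (since 815 mod 8 = 7)
  pull out 2: (2/815) = +1  (since 815 mod 8 = 7)
  pull out 2: (2/815) = +1  (since 815 mod 8 = 7)
  reciprocity: (37/815) -> +(815/37)
  reduce: (1/37)
  (1/37) = 1
Product of signs = 1

1


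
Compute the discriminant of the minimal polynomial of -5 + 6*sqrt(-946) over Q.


The element -5 + 6*sqrt(-946) has minimal polynomial:
x^2 + 10*x + 34081
Discriminant = (10)^2 - 4*(34081)
= 100 - 136324
= -136224

-136224


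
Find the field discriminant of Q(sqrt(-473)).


For K = Q(sqrt(d)) with d squarefree: disc(K) = d if d = 1 mod 4, and disc(K) = 4d if d = 2 or 3 mod 4.
Here d = -473, and d mod 4 = 3.
d = 3 mod 4, not 1 (O_K = Z[sqrt(d)]), so disc(K) = 4d = 4 * (-473) = -1892

-1892


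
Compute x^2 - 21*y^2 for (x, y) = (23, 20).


x^2 - d*y^2
= 23^2 - 21*20^2
= 529 - 8400
= -7871

-7871


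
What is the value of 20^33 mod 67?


p = 67 is prime and the exponent is (p-1)/2 = 33, so by Euler's criterion 20^33 = (20/67) = +1 or -1 mod 67.
Compute by square-and-multiply:
  33 = 32 + 1 (binary 100001)
  Repeated squaring mod 67: 20^1 = 20, 20^2 = 65, 20^4 = 4, 20^8 = 16, 20^16 = 55, 20^32 = 10
  20^33 = 20^32 * 20^1 = 10 * 20 mod 67
    10 * 20 = 200 = 66 mod 67
  20^33 = 66 mod 67
Result 66 = p - 1 = -1 mod 67: 20 is a quadratic non-residue mod 67. As a residue in [0, p-1] the value is 66.
20^33 mod 67 = 66

66


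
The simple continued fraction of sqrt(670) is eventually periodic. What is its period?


Run the CF algorithm for sqrt(670).
a_0 = floor(sqrt(670)) = 25; set m_0=0, q_0=1.
Recurrence: m' = q*a - m,  q' = (d - m'^2)/q,  a' = floor((a_0 + m')/q').
  step 1: m=25, q=45, a=1
  step 2: m=20, q=6, a=7
  step 3: m=22, q=31, a=1
  step 4: m=9, q=19, a=1
  step 5: m=10, q=30, a=1
  step 6: m=20, q=9, a=5
  step 7: m=25, q=5, a=10
  step 8: m=25, q=9, a=5
  step 9: m=20, q=30, a=1
  step 10: m=10, q=19, a=1
  step 11: m=9, q=31, a=1
  step 12: m=22, q=6, a=7
  step 13: m=20, q=45, a=1
  step 14: m=25, q=1, a=50
a_14 = 2*a_0 = 50, so the period closes here.
sqrt(670) = [25; 1, 7, 1, 1, 1, 5, 10, 5, 1, 1, 1, 7, 1, 50]
Period length = 14

14


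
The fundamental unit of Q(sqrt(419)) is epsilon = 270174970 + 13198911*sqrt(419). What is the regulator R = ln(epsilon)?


epsilon = 270174970 + 13198911*sqrt(419)
= 5.4035e+08
R = ln(5.4035e+08)
= 20.1077

20.1077


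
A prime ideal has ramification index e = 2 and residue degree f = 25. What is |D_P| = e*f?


|D_P| = e * f
= 2 * 25
= 50

50


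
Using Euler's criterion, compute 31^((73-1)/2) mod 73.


p = 73 is prime and the exponent is (p-1)/2 = 36, so by Euler's criterion 31^36 = (31/73) = +1 or -1 mod 73.
Compute by square-and-multiply:
  36 = 32 + 4 (binary 100100)
  Repeated squaring mod 73: 31^1 = 31, 31^2 = 12, 31^4 = 71, 31^8 = 4, 31^16 = 16, 31^32 = 37
  31^36 = 31^32 * 31^4 = 37 * 71 mod 73
    37 * 71 = 2627 = 72 mod 73
  31^36 = 72 mod 73
Result 72 = p - 1 = -1 mod 73: 31 is a quadratic non-residue mod 73. As a residue in [0, p-1] the value is 72.
31^36 mod 73 = 72

72


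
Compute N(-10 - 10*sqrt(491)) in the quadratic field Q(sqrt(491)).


N(a + b*sqrt(d)) = a^2 - d*b^2
= (-10)^2 - (491)*(-10)^2
= 100 - 49100
= -49000

-49000


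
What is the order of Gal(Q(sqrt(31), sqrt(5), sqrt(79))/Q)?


The 3 square roots of distinct primes are multiplicatively independent over Q,
so [K:Q] = 2^3 and Gal(K/Q) is isomorphic to (Z/2Z)^3.
|Gal| = 2^3 = 8

8


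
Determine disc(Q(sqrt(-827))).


For K = Q(sqrt(d)) with d squarefree: disc(K) = d if d = 1 mod 4, and disc(K) = 4d if d = 2 or 3 mod 4.
Here d = -827, and d mod 4 = 1.
d = 1 mod 4 (O_K = Z[(1+sqrt(d))/2]), so disc(K) = d = -827

-827


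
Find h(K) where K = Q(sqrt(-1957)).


K = Q(sqrt(-1957)). d mod 4 = 3, so D = disc(K) = 4d = -7828
h(K) equals the number of primitive reduced positive-definite forms (a, b, c) = a*x^2 + b*x*y + c*y^2 with b^2 - 4ac = D,
where reduced means |b| <= a <= c, with b >= 0 whenever |b| = a or a = c, and primitive means gcd(a, b, c) = 1.
Reduced forces 3a^2 <= |D| = 7828, so 1 <= a <= 51; b must have the parity of D, and c = (b^2 - D)/(4a) must be an integer >= a.
Enumerate a = 1..51, b in [-a, a]:
  a=1: (1, 0, 1957)  [1]
  a=2: (2, 2, 979)  [1]
  a=3..10: none
  a=11: (11, -2, 178), (11, 2, 178)  [2]
  a=12..16: none
  a=17: (17, -14, 118), (17, 14, 118)  [2]
  a=18: none
  a=19: (19, 0, 103)  [1]
  a=20..21: none
  a=22: (22, -2, 89), (22, 2, 89)  [2]
  a=23..33: none
  a=34: (34, -14, 59), (34, 14, 59)  [2]
  a=35..36: none
  a=37: (37, -4, 53), (37, 4, 53)  [2]
  a=38: (38, 38, 61)  [1]
  a=39..42: none
  a=43: (43, -16, 47), (43, 16, 47)  [2]
  a=44..51: none
Total reduced forms: 1 + 1 + 2 + 2 + 1 + 2 + 2 + 2 + 1 + 2 = 16
h = 16

16


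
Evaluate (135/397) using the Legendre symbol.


p = 397 is prime, so compute (135/397) with the reciprocity algorithm (Jacobi-symbol steps: pull out 2s via (2/n), flip via reciprocity, reduce):
  reciprocity: (135/397) -> +(397/135)
  reduce: (127/135)
  reciprocity: (127/135) -> -(135/127)
  reduce: (8/127)
  pull out 2: (2/127) = +1  (since 127 mod 8 = 7)
  pull out 2: (2/127) = +1  (since 127 mod 8 = 7)
  pull out 2: (2/127) = +1  (since 127 mod 8 = 7)
  (1/127) = 1
Product of signs = -1
(135/397) = -1

-1


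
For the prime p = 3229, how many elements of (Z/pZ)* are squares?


For prime p, the number of non-zero quadratic residues is (p-1)/2.
= (3229-1)/2
= 1614

1614


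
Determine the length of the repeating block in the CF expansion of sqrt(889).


Run the CF algorithm for sqrt(889).
a_0 = floor(sqrt(889)) = 29; set m_0=0, q_0=1.
Recurrence: m' = q*a - m,  q' = (d - m'^2)/q,  a' = floor((a_0 + m')/q').
  step 1: m=29, q=48, a=1
  step 2: m=19, q=11, a=4
  step 3: m=25, q=24, a=2
  step 4: m=23, q=15, a=3
  step 5: m=22, q=27, a=1
  step 6: m=5, q=32, a=1
  step 7: m=27, q=5, a=11
  step 8: m=28, q=21, a=2
  step 9: m=14, q=33, a=1
  step 10: m=19, q=16, a=3
  step 11: m=29, q=3, a=19
  step 12: m=28, q=35, a=1
  step 13: m=7, q=24, a=1
  step 14: m=17, q=25, a=1
  step 15: m=8, q=33, a=1
  step 16: m=25, q=8, a=6
  step 17: m=23, q=45, a=1
  step 18: m=22, q=9, a=5
  step 19: m=23, q=40, a=1
  step 20: m=17, q=15, a=3
  step 21: m=28, q=7, a=8
  step 22: m=28, q=15, a=3
  step 23: m=17, q=40, a=1
  step 24: m=23, q=9, a=5
  step 25: m=22, q=45, a=1
  step 26: m=23, q=8, a=6
  step 27: m=25, q=33, a=1
  step 28: m=8, q=25, a=1
  step 29: m=17, q=24, a=1
  step 30: m=7, q=35, a=1
  step 31: m=28, q=3, a=19
  step 32: m=29, q=16, a=3
  step 33: m=19, q=33, a=1
  step 34: m=14, q=21, a=2
  step 35: m=28, q=5, a=11
  step 36: m=27, q=32, a=1
  step 37: m=5, q=27, a=1
  step 38: m=22, q=15, a=3
  step 39: m=23, q=24, a=2
  step 40: m=25, q=11, a=4
  step 41: m=19, q=48, a=1
  step 42: m=29, q=1, a=58
a_42 = 2*a_0 = 58, so the period closes here.
sqrt(889) = [29; 1, 4, 2, 3, 1, 1, 11, 2, 1, 3, 19, 1, 1, 1, 1, 6, 1, 5, 1, 3, 8, 3, 1, 5, 1, 6, 1, 1, 1, 1, 19, 3, 1, 2, 11, 1, 1, 3, 2, 4, 1, 58]
Period length = 42

42


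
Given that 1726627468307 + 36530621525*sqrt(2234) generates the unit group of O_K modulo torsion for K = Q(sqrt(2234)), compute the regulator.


epsilon = 1726627468307 + 36530621525*sqrt(2234)
= 3.4533e+12
R = ln(3.4533e+12)
= 28.8703

28.8703


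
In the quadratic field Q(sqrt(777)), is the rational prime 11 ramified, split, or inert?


K = Q(sqrt(777)). Since d mod 4 = 1, disc(K) = 777.
Check p | disc: 777 mod 11 = 7.
p does not divide disc. Compute Legendre symbol (d/p):
7^((11-1)/2) mod 11 = -1
(d/p) = -1, so p is inert: (p) stays prime with e=1, f=2, g=1.
Therefore p is inert.

inert


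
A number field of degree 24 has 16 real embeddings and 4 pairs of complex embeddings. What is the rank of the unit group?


By Dirichlet's unit theorem:
rank = r1 + r2 - 1
= 16 + 4 - 1
= 19

19


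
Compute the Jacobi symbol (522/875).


Compute (522/875) via quadratic reciprocity:
  pull out 2: (2/875) = -1  (since 875 mod 8 = 3)
  reciprocity: (261/875) -> +(875/261)
  reduce: (92/261)
  pull out 2: (2/261) = -1  (since 261 mod 8 = 5)
  pull out 2: (2/261) = -1  (since 261 mod 8 = 5)
  reciprocity: (23/261) -> +(261/23)
  reduce: (8/23)
  pull out 2: (2/23) = +1  (since 23 mod 8 = 7)
  pull out 2: (2/23) = +1  (since 23 mod 8 = 7)
  pull out 2: (2/23) = +1  (since 23 mod 8 = 7)
  (1/23) = 1
Product of signs = -1

-1


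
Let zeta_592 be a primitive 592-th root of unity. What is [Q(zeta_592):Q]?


The degree equals Euler's totient phi(592).
592 = 2^4 * 37
phi(592) = 288

288


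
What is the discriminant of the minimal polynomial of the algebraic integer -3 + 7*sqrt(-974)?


The element -3 + 7*sqrt(-974) has minimal polynomial:
x^2 + 6*x + 47735
Discriminant = (6)^2 - 4*(47735)
= 36 - 190940
= -190904

-190904


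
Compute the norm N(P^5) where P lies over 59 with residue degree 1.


N(P^a) = p^(a*f)
= 59^(5*1)
= 59^5
= 714924299

714924299


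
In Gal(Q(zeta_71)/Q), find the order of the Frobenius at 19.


The Frobenius at p in Gal(Q(zeta_n)/Q) = (Z/nZ)* is the class of p, so its order is ord_71(19), the smallest k >= 1 with 19^k = 1 mod 71.
n = 71 = 71, phi(71) = 70; the order divides phi(n).
Divisors of 70: 1, 2, 5, 7, 10, 14, 35, 70
Repeated squaring mod 71: 19^1 = 19, 19^2 = 6, 19^4 = 36, 19^8 = 18, 19^16 = 40, 19^32 = 38, 19^64 = 24
Test divisors in increasing order:
  k=1: 19^1 = 19 mod 71
  k=2: 19^2 = 6 mod 71
  k=5: 19^5 = 36 * 19 = 45 mod 71
  k=7: 19^7 = 36 * 6 * 19 = 57 mod 71
  k=10: 19^10 = 18 * 6 = 37 mod 71
  k=14: 19^14 = 18 * 36 * 6 = 54 mod 71
  k=35: 19^35 = 38 * 6 * 19 = 1 mod 71  <- first divisor giving 1
Order = 35

35


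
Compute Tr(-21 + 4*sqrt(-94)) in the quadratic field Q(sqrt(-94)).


Tr(a + b*sqrt(d)) = (a + b*sqrt(d)) + (a - b*sqrt(d)) = 2a
= 2 * (-21)
= -42

-42


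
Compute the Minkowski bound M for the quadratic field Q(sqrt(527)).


d = 527, d mod 4 = 3, so disc(K) = 4d = 2108; |disc(K)| = 2108
Real quadratic field, so n = 2, s = r2 = 0, r1 = 2
M = (n!/n^n) * (4/pi)^s * sqrt(|disc(K)|) = (2!/2^2) * (4/pi)^0 * sqrt(2108)
= 0.5 * 1.000000 * 45.912961
= 22.9565

22.9565


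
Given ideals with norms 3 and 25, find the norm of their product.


N(IJ) = N(I) * N(J)
= 3 * 25
= 75

75


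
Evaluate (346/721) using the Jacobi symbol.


Compute (346/721) via quadratic reciprocity:
  pull out 2: (2/721) = +1  (since 721 mod 8 = 1)
  reciprocity: (173/721) -> +(721/173)
  reduce: (29/173)
  reciprocity: (29/173) -> +(173/29)
  reduce: (28/29)
  pull out 2: (2/29) = -1  (since 29 mod 8 = 5)
  pull out 2: (2/29) = -1  (since 29 mod 8 = 5)
  reciprocity: (7/29) -> +(29/7)
  reduce: (1/7)
  (1/7) = 1
Product of signs = 1

1


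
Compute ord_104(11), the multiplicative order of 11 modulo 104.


We want ord_104(11), the smallest k >= 1 with 11^k = 1 mod 104.
n = 104 = 2^3 * 13, phi(104) = 48; the order divides phi(n).
Divisors of 48: 1, 2, 3, 4, 6, 8, 12, 16, 24, 48
Repeated squaring mod 104: 11^1 = 11, 11^2 = 17, 11^4 = 81, 11^8 = 9, 11^16 = 81, 11^32 = 9
Test divisors in increasing order:
  k=1: 11^1 = 11 mod 104
  k=2: 11^2 = 17 mod 104
  k=3: 11^3 = 17 * 11 = 83 mod 104
  k=4: 11^4 = 81 mod 104
  k=6: 11^6 = 81 * 17 = 25 mod 104
  k=8: 11^8 = 9 mod 104
  k=12: 11^12 = 9 * 81 = 1 mod 104  <- first divisor giving 1
Order = 12

12


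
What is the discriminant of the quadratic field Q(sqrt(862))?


For K = Q(sqrt(d)) with d squarefree: disc(K) = d if d = 1 mod 4, and disc(K) = 4d if d = 2 or 3 mod 4.
Here d = 862, and d mod 4 = 2.
d = 2 mod 4, not 1 (O_K = Z[sqrt(d)]), so disc(K) = 4d = 4 * (862) = 3448

3448


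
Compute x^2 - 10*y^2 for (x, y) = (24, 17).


x^2 - d*y^2
= 24^2 - 10*17^2
= 576 - 2890
= -2314

-2314


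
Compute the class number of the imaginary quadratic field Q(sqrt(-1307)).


K = Q(sqrt(-1307)). d mod 4 = 1, so D = disc(K) = d = -1307
h(K) equals the number of primitive reduced positive-definite forms (a, b, c) = a*x^2 + b*x*y + c*y^2 with b^2 - 4ac = D,
where reduced means |b| <= a <= c, with b >= 0 whenever |b| = a or a = c, and primitive means gcd(a, b, c) = 1.
Reduced forces 3a^2 <= |D| = 1307, so 1 <= a <= 20; b must have the parity of D, and c = (b^2 - D)/(4a) must be an integer >= a.
Enumerate a = 1..20, b in [-a, a]:
  a=1: (1, 1, 327)  [1]
  a=2: none
  a=3: (3, -1, 109), (3, 1, 109)  [2]
  a=4..6: none
  a=7: (7, -3, 47), (7, 3, 47)  [2]
  a=8: none
  a=9: (9, -5, 37), (9, 5, 37)  [2]
  a=10..16: none
  a=17: (17, -11, 21), (17, 11, 21)  [2]
  a=18: none
  a=19: (19, -17, 21), (19, 17, 21)  [2]
  a=20: none
Total reduced forms: 1 + 2 + 2 + 2 + 2 + 2 = 11
h = 11

11


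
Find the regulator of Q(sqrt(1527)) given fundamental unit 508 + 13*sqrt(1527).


epsilon = 508 + 13*sqrt(1527)
= 1015.9990
R = ln(1015.9990)
= 6.9236

6.9236


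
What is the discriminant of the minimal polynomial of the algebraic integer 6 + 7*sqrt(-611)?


The element 6 + 7*sqrt(-611) has minimal polynomial:
x^2 - 12*x + 29975
Discriminant = (-12)^2 - 4*(29975)
= 144 - 119900
= -119756

-119756


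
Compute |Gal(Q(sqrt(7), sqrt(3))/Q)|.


The 2 square roots of distinct primes are multiplicatively independent over Q,
so [K:Q] = 2^2 and Gal(K/Q) is isomorphic to (Z/2Z)^2.
|Gal| = 2^2 = 4

4


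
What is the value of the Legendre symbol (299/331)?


p = 331 is prime, so compute (299/331) with the reciprocity algorithm (Jacobi-symbol steps: pull out 2s via (2/n), flip via reciprocity, reduce):
  reciprocity: (299/331) -> -(331/299)
  reduce: (32/299)
  pull out 2: (2/299) = -1  (since 299 mod 8 = 3)
  pull out 2: (2/299) = -1  (since 299 mod 8 = 3)
  pull out 2: (2/299) = -1  (since 299 mod 8 = 3)
  pull out 2: (2/299) = -1  (since 299 mod 8 = 3)
  pull out 2: (2/299) = -1  (since 299 mod 8 = 3)
  (1/299) = 1
Product of signs = 1
(299/331) = 1

1


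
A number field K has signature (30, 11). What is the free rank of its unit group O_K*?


By Dirichlet's unit theorem:
rank = r1 + r2 - 1
= 30 + 11 - 1
= 40

40


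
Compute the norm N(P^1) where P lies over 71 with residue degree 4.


N(P^a) = p^(a*f)
= 71^(1*4)
= 71^4
= 25411681

25411681


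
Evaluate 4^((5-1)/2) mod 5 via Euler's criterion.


p = 5 is prime and the exponent is (p-1)/2 = 2, so by Euler's criterion 4^2 = (4/5) = +1 or -1 mod 5.
Compute by square-and-multiply:
  2 = 2 (binary 10)
  Repeated squaring mod 5: 4^1 = 4, 4^2 = 1
  4^2 = 1 mod 5
Result 1: 4 is a quadratic residue mod 5.
4^2 mod 5 = 1

1


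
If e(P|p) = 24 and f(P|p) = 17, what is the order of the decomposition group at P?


|D_P| = e * f
= 24 * 17
= 408

408


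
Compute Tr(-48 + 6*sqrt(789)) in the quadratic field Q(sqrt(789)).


Tr(a + b*sqrt(d)) = (a + b*sqrt(d)) + (a - b*sqrt(d)) = 2a
= 2 * (-48)
= -96

-96


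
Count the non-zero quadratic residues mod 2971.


For prime p, the number of non-zero quadratic residues is (p-1)/2.
= (2971-1)/2
= 1485

1485


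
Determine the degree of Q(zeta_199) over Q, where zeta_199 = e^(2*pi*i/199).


The degree equals Euler's totient phi(199).
199 = 199
phi(199) = 198

198


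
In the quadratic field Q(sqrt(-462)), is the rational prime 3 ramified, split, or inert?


K = Q(sqrt(-462)). Since d mod 4 = 2, disc(K) = -1848.
Check p | disc: -1848 mod 3 = 0.
p divides disc, so p ramifies: (p) = P^2 with e=2, f=1, g=1.
Therefore p is ramified.

ramified


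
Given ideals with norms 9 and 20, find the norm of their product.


N(IJ) = N(I) * N(J)
= 9 * 20
= 180

180


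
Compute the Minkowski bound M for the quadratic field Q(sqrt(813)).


d = 813, d mod 4 = 1, so disc(K) = d = 813; |disc(K)| = 813
Real quadratic field, so n = 2, s = r2 = 0, r1 = 2
M = (n!/n^n) * (4/pi)^s * sqrt(|disc(K)|) = (2!/2^2) * (4/pi)^0 * sqrt(813)
= 0.5 * 1.000000 * 28.513155
= 14.2566

14.2566


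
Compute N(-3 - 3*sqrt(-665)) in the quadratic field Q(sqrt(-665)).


N(a + b*sqrt(d)) = a^2 - d*b^2
= (-3)^2 - (-665)*(-3)^2
= 9 + 5985
= 5994

5994


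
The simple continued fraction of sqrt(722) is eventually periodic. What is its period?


Run the CF algorithm for sqrt(722).
a_0 = floor(sqrt(722)) = 26; set m_0=0, q_0=1.
Recurrence: m' = q*a - m,  q' = (d - m'^2)/q,  a' = floor((a_0 + m')/q').
  step 1: m=26, q=46, a=1
  step 2: m=20, q=7, a=6
  step 3: m=22, q=34, a=1
  step 4: m=12, q=17, a=2
  step 5: m=22, q=14, a=3
  step 6: m=20, q=23, a=2
  step 7: m=26, q=2, a=26
  step 8: m=26, q=23, a=2
  step 9: m=20, q=14, a=3
  step 10: m=22, q=17, a=2
  step 11: m=12, q=34, a=1
  step 12: m=22, q=7, a=6
  step 13: m=20, q=46, a=1
  step 14: m=26, q=1, a=52
a_14 = 2*a_0 = 52, so the period closes here.
sqrt(722) = [26; 1, 6, 1, 2, 3, 2, 26, 2, 3, 2, 1, 6, 1, 52]
Period length = 14

14


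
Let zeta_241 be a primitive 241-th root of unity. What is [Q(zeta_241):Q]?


The degree equals Euler's totient phi(241).
241 = 241
phi(241) = 240

240


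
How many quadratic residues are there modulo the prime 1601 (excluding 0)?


For prime p, the number of non-zero quadratic residues is (p-1)/2.
= (1601-1)/2
= 800

800


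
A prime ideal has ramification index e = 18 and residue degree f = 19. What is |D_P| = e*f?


|D_P| = e * f
= 18 * 19
= 342

342


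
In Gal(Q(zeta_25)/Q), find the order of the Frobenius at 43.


The Frobenius at p in Gal(Q(zeta_n)/Q) = (Z/nZ)* is the class of p, so its order is ord_25(43), the smallest k >= 1 with 43^k = 1 mod 25.
n = 25 = 5^2, phi(25) = 20; the order divides phi(n).
Divisors of 20: 1, 2, 4, 5, 10, 20
Repeated squaring mod 25: 43^1 = 18, 43^2 = 24, 43^4 = 1, 43^8 = 1, 43^16 = 1
Test divisors in increasing order:
  k=1: 43^1 = 18 mod 25
  k=2: 43^2 = 24 mod 25
  k=4: 43^4 = 1 mod 25  <- first divisor giving 1
Order = 4

4


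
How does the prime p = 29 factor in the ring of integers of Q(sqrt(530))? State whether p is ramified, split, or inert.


K = Q(sqrt(530)). Since d mod 4 = 2, disc(K) = 2120.
Check p | disc: 2120 mod 29 = 3.
p does not divide disc. Compute Legendre symbol (d/p):
8^((29-1)/2) mod 29 = -1
(d/p) = -1, so p is inert: (p) stays prime with e=1, f=2, g=1.
Therefore p is inert.

inert


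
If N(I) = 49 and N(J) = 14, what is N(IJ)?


N(IJ) = N(I) * N(J)
= 49 * 14
= 686

686


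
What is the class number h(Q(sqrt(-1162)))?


K = Q(sqrt(-1162)). d mod 4 = 2, so D = disc(K) = 4d = -4648
h(K) equals the number of primitive reduced positive-definite forms (a, b, c) = a*x^2 + b*x*y + c*y^2 with b^2 - 4ac = D,
where reduced means |b| <= a <= c, with b >= 0 whenever |b| = a or a = c, and primitive means gcd(a, b, c) = 1.
Reduced forces 3a^2 <= |D| = 4648, so 1 <= a <= 39; b must have the parity of D, and c = (b^2 - D)/(4a) must be an integer >= a.
Enumerate a = 1..39, b in [-a, a]:
  a=1: (1, 0, 1162)  [1]
  a=2: (2, 0, 581)  [1]
  a=3..6: none
  a=7: (7, 0, 166)  [1]
  a=8..10: none
  a=11: (11, -4, 106), (11, 4, 106)  [2]
  a=12..13: none
  a=14: (14, 0, 83)  [1]
  a=15..18: none
  a=19: (19, -8, 62), (19, 8, 62)  [2]
  a=20..21: none
  a=22: (22, -4, 53), (22, 4, 53)  [2]
  a=23..30: none
  a=31: (31, -8, 38), (31, 8, 38)  [2]
  a=32..39: none
Total reduced forms: 1 + 1 + 1 + 2 + 1 + 2 + 2 + 2 = 12
h = 12

12


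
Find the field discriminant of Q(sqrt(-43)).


For K = Q(sqrt(d)) with d squarefree: disc(K) = d if d = 1 mod 4, and disc(K) = 4d if d = 2 or 3 mod 4.
Here d = -43, and d mod 4 = 1.
d = 1 mod 4 (O_K = Z[(1+sqrt(d))/2]), so disc(K) = d = -43

-43


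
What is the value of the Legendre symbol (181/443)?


p = 443 is prime, so compute (181/443) with the reciprocity algorithm (Jacobi-symbol steps: pull out 2s via (2/n), flip via reciprocity, reduce):
  reciprocity: (181/443) -> +(443/181)
  reduce: (81/181)
  reciprocity: (81/181) -> +(181/81)
  reduce: (19/81)
  reciprocity: (19/81) -> +(81/19)
  reduce: (5/19)
  reciprocity: (5/19) -> +(19/5)
  reduce: (4/5)
  pull out 2: (2/5) = -1  (since 5 mod 8 = 5)
  pull out 2: (2/5) = -1  (since 5 mod 8 = 5)
  (1/5) = 1
Product of signs = 1
(181/443) = 1

1


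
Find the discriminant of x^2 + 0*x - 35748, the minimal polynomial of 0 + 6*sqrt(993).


The element 0 + 6*sqrt(993) has minimal polynomial:
x^2 + 0*x - 35748
Discriminant = (0)^2 - 4*(-35748)
= 0 + 142992
= 142992

142992


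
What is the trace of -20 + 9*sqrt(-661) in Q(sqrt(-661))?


Tr(a + b*sqrt(d)) = (a + b*sqrt(d)) + (a - b*sqrt(d)) = 2a
= 2 * (-20)
= -40

-40


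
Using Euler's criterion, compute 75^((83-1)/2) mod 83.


p = 83 is prime and the exponent is (p-1)/2 = 41, so by Euler's criterion 75^41 = (75/83) = +1 or -1 mod 83.
Compute by square-and-multiply:
  41 = 32 + 8 + 1 (binary 101001)
  Repeated squaring mod 83: 75^1 = 75, 75^2 = 64, 75^4 = 29, 75^8 = 11, 75^16 = 38, 75^32 = 33
  75^41 = 75^32 * 75^8 * 75^1 = 33 * 11 * 75 mod 83
    33 * 11 = 363 = 31 mod 83
    31 * 75 = 2325 = 1 mod 83
  75^41 = 1 mod 83
Result 1: 75 is a quadratic residue mod 83.
75^41 mod 83 = 1

1


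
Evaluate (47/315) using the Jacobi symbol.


Compute (47/315) via quadratic reciprocity:
  reciprocity: (47/315) -> -(315/47)
  reduce: (33/47)
  reciprocity: (33/47) -> +(47/33)
  reduce: (14/33)
  pull out 2: (2/33) = +1  (since 33 mod 8 = 1)
  reciprocity: (7/33) -> +(33/7)
  reduce: (5/7)
  reciprocity: (5/7) -> +(7/5)
  reduce: (2/5)
  pull out 2: (2/5) = -1  (since 5 mod 8 = 5)
  (1/5) = 1
Product of signs = 1

1


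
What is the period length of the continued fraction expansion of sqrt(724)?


Run the CF algorithm for sqrt(724).
a_0 = floor(sqrt(724)) = 26; set m_0=0, q_0=1.
Recurrence: m' = q*a - m,  q' = (d - m'^2)/q,  a' = floor((a_0 + m')/q').
  step 1: m=26, q=48, a=1
  step 2: m=22, q=5, a=9
  step 3: m=23, q=39, a=1
  step 4: m=16, q=12, a=3
  step 5: m=20, q=27, a=1
  step 6: m=7, q=25, a=1
  step 7: m=18, q=16, a=2
  step 8: m=14, q=33, a=1
  step 9: m=19, q=11, a=4
  step 10: m=25, q=9, a=5
  step 11: m=20, q=36, a=1
  step 12: m=16, q=13, a=3
  step 13: m=23, q=15, a=3
  step 14: m=22, q=16, a=3
  step 15: m=26, q=3, a=17
  step 16: m=25, q=33, a=1
  step 17: m=8, q=20, a=1
  step 18: m=12, q=29, a=1
  step 19: m=17, q=15, a=2
  step 20: m=13, q=37, a=1
  step 21: m=24, q=4, a=12
  step 22: m=24, q=37, a=1
  step 23: m=13, q=15, a=2
  step 24: m=17, q=29, a=1
  step 25: m=12, q=20, a=1
  step 26: m=8, q=33, a=1
  step 27: m=25, q=3, a=17
  step 28: m=26, q=16, a=3
  step 29: m=22, q=15, a=3
  step 30: m=23, q=13, a=3
  step 31: m=16, q=36, a=1
  step 32: m=20, q=9, a=5
  step 33: m=25, q=11, a=4
  step 34: m=19, q=33, a=1
  step 35: m=14, q=16, a=2
  step 36: m=18, q=25, a=1
  step 37: m=7, q=27, a=1
  step 38: m=20, q=12, a=3
  step 39: m=16, q=39, a=1
  step 40: m=23, q=5, a=9
  step 41: m=22, q=48, a=1
  step 42: m=26, q=1, a=52
a_42 = 2*a_0 = 52, so the period closes here.
sqrt(724) = [26; 1, 9, 1, 3, 1, 1, 2, 1, 4, 5, 1, 3, 3, 3, 17, 1, 1, 1, 2, 1, 12, 1, 2, 1, 1, 1, 17, 3, 3, 3, 1, 5, 4, 1, 2, 1, 1, 3, 1, 9, 1, 52]
Period length = 42

42


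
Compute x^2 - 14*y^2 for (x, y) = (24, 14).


x^2 - d*y^2
= 24^2 - 14*14^2
= 576 - 2744
= -2168

-2168


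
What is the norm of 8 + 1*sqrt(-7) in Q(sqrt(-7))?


N(a + b*sqrt(d)) = a^2 - d*b^2
= (8)^2 - (-7)*(1)^2
= 64 + 7
= 71

71


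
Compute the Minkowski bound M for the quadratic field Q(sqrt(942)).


d = 942, d mod 4 = 2, so disc(K) = 4d = 3768; |disc(K)| = 3768
Real quadratic field, so n = 2, s = r2 = 0, r1 = 2
M = (n!/n^n) * (4/pi)^s * sqrt(|disc(K)|) = (2!/2^2) * (4/pi)^0 * sqrt(3768)
= 0.5 * 1.000000 * 61.384037
= 30.6920

30.6920


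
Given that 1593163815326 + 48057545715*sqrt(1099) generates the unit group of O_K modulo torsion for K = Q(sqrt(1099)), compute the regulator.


epsilon = 1593163815326 + 48057545715*sqrt(1099)
= 3.1863e+12
R = ln(3.1863e+12)
= 28.7899

28.7899


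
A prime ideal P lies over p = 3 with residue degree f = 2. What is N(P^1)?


N(P^a) = p^(a*f)
= 3^(1*2)
= 3^2
= 9

9


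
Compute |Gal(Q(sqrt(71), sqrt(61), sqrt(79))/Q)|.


The 3 square roots of distinct primes are multiplicatively independent over Q,
so [K:Q] = 2^3 and Gal(K/Q) is isomorphic to (Z/2Z)^3.
|Gal| = 2^3 = 8

8


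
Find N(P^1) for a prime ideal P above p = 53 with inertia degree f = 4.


N(P^a) = p^(a*f)
= 53^(1*4)
= 53^4
= 7890481

7890481


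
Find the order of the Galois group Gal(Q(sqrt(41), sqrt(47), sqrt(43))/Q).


The 3 square roots of distinct primes are multiplicatively independent over Q,
so [K:Q] = 2^3 and Gal(K/Q) is isomorphic to (Z/2Z)^3.
|Gal| = 2^3 = 8

8


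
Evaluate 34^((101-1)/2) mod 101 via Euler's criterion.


p = 101 is prime and the exponent is (p-1)/2 = 50, so by Euler's criterion 34^50 = (34/101) = +1 or -1 mod 101.
Compute by square-and-multiply:
  50 = 32 + 16 + 2 (binary 110010)
  Repeated squaring mod 101: 34^1 = 34, 34^2 = 45, 34^4 = 5, 34^8 = 25, 34^16 = 19, 34^32 = 58
  34^50 = 34^32 * 34^16 * 34^2 = 58 * 19 * 45 mod 101
    58 * 19 = 1102 = 92 mod 101
    92 * 45 = 4140 = 100 mod 101
  34^50 = 100 mod 101
Result 100 = p - 1 = -1 mod 101: 34 is a quadratic non-residue mod 101. As a residue in [0, p-1] the value is 100.
34^50 mod 101 = 100

100


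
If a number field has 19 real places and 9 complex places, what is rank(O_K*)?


By Dirichlet's unit theorem:
rank = r1 + r2 - 1
= 19 + 9 - 1
= 27

27


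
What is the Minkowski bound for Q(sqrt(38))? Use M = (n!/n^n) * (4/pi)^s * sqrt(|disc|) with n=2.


d = 38, d mod 4 = 2, so disc(K) = 4d = 152; |disc(K)| = 152
Real quadratic field, so n = 2, s = r2 = 0, r1 = 2
M = (n!/n^n) * (4/pi)^s * sqrt(|disc(K)|) = (2!/2^2) * (4/pi)^0 * sqrt(152)
= 0.5 * 1.000000 * 12.328828
= 6.1644

6.1644


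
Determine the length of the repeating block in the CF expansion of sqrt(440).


Run the CF algorithm for sqrt(440).
a_0 = floor(sqrt(440)) = 20; set m_0=0, q_0=1.
Recurrence: m' = q*a - m,  q' = (d - m'^2)/q,  a' = floor((a_0 + m')/q').
  step 1: m=20, q=40, a=1
  step 2: m=20, q=1, a=40
a_2 = 2*a_0 = 40, so the period closes here.
sqrt(440) = [20; 1, 40]
Period length = 2

2


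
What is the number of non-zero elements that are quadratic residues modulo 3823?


For prime p, the number of non-zero quadratic residues is (p-1)/2.
= (3823-1)/2
= 1911

1911


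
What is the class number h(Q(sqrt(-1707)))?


K = Q(sqrt(-1707)). d mod 4 = 1, so D = disc(K) = d = -1707
h(K) equals the number of primitive reduced positive-definite forms (a, b, c) = a*x^2 + b*x*y + c*y^2 with b^2 - 4ac = D,
where reduced means |b| <= a <= c, with b >= 0 whenever |b| = a or a = c, and primitive means gcd(a, b, c) = 1.
Reduced forces 3a^2 <= |D| = 1707, so 1 <= a <= 23; b must have the parity of D, and c = (b^2 - D)/(4a) must be an integer >= a.
Enumerate a = 1..23, b in [-a, a]:
  a=1: (1, 1, 427)  [1]
  a=2: none
  a=3: (3, 3, 143)  [1]
  a=4..6: none
  a=7: (7, -1, 61), (7, 1, 61)  [2]
  a=8..10: none
  a=11: (11, -3, 39), (11, 3, 39)  [2]
  a=12: none
  a=13: (13, -3, 33), (13, 3, 33)  [2]
  a=14..20: none
  a=21: (21, -15, 23), (21, 15, 23)  [2]
  a=22..23: none
Total reduced forms: 1 + 1 + 2 + 2 + 2 + 2 = 10
h = 10

10


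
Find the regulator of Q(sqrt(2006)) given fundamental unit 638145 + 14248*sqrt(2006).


epsilon = 638145 + 14248*sqrt(2006)
= 1.2763e+06
R = ln(1.2763e+06)
= 14.0595

14.0595


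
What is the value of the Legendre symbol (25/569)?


p = 569 is prime, so compute (25/569) with the reciprocity algorithm (Jacobi-symbol steps: pull out 2s via (2/n), flip via reciprocity, reduce):
  reciprocity: (25/569) -> +(569/25)
  reduce: (19/25)
  reciprocity: (19/25) -> +(25/19)
  reduce: (6/19)
  pull out 2: (2/19) = -1  (since 19 mod 8 = 3)
  reciprocity: (3/19) -> -(19/3)
  reduce: (1/3)
  (1/3) = 1
Product of signs = 1
(25/569) = 1

1


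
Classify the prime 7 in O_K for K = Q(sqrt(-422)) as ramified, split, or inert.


K = Q(sqrt(-422)). Since d mod 4 = 2, disc(K) = -1688.
Check p | disc: -1688 mod 7 = 6.
p does not divide disc. Compute Legendre symbol (d/p):
5^((7-1)/2) mod 7 = -1
(d/p) = -1, so p is inert: (p) stays prime with e=1, f=2, g=1.
Therefore p is inert.

inert


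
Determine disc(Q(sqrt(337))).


For K = Q(sqrt(d)) with d squarefree: disc(K) = d if d = 1 mod 4, and disc(K) = 4d if d = 2 or 3 mod 4.
Here d = 337, and d mod 4 = 1.
d = 1 mod 4 (O_K = Z[(1+sqrt(d))/2]), so disc(K) = d = 337

337


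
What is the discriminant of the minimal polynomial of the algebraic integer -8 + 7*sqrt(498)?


The element -8 + 7*sqrt(498) has minimal polynomial:
x^2 + 16*x - 24338
Discriminant = (16)^2 - 4*(-24338)
= 256 + 97352
= 97608

97608


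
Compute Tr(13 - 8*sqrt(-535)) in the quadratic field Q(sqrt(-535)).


Tr(a + b*sqrt(d)) = (a + b*sqrt(d)) + (a - b*sqrt(d)) = 2a
= 2 * (13)
= 26

26


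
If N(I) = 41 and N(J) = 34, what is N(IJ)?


N(IJ) = N(I) * N(J)
= 41 * 34
= 1394

1394


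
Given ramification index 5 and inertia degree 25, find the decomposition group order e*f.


|D_P| = e * f
= 5 * 25
= 125

125


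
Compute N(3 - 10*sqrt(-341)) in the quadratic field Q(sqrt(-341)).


N(a + b*sqrt(d)) = a^2 - d*b^2
= (3)^2 - (-341)*(-10)^2
= 9 + 34100
= 34109

34109


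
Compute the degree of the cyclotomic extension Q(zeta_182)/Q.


The degree equals Euler's totient phi(182).
182 = 2 * 7 * 13
phi(182) = 72

72


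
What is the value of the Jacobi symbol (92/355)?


Compute (92/355) via quadratic reciprocity:
  pull out 2: (2/355) = -1  (since 355 mod 8 = 3)
  pull out 2: (2/355) = -1  (since 355 mod 8 = 3)
  reciprocity: (23/355) -> -(355/23)
  reduce: (10/23)
  pull out 2: (2/23) = +1  (since 23 mod 8 = 7)
  reciprocity: (5/23) -> +(23/5)
  reduce: (3/5)
  reciprocity: (3/5) -> +(5/3)
  reduce: (2/3)
  pull out 2: (2/3) = -1  (since 3 mod 8 = 3)
  (1/3) = 1
Product of signs = 1

1


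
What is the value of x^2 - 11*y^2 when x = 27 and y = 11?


x^2 - d*y^2
= 27^2 - 11*11^2
= 729 - 1331
= -602

-602


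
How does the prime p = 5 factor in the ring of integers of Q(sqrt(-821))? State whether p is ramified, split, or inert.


K = Q(sqrt(-821)). Since d mod 4 = 3, disc(K) = -3284.
Check p | disc: -3284 mod 5 = 1.
p does not divide disc. Compute Legendre symbol (d/p):
4^((5-1)/2) mod 5 = 1
(d/p) = 1, so p splits: (p) = P*P' with e=1, f=1, g=2.
Therefore p is split.

split


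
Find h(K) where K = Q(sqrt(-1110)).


K = Q(sqrt(-1110)). d mod 4 = 2, so D = disc(K) = 4d = -4440
h(K) equals the number of primitive reduced positive-definite forms (a, b, c) = a*x^2 + b*x*y + c*y^2 with b^2 - 4ac = D,
where reduced means |b| <= a <= c, with b >= 0 whenever |b| = a or a = c, and primitive means gcd(a, b, c) = 1.
Reduced forces 3a^2 <= |D| = 4440, so 1 <= a <= 38; b must have the parity of D, and c = (b^2 - D)/(4a) must be an integer >= a.
Enumerate a = 1..38, b in [-a, a]:
  a=1: (1, 0, 1110)  [1]
  a=2: (2, 0, 555)  [1]
  a=3: (3, 0, 370)  [1]
  a=4: none
  a=5: (5, 0, 222)  [1]
  a=6: (6, 0, 185)  [1]
  a=7..9: none
  a=10: (10, 0, 111)  [1]
  a=11: (11, -2, 101), (11, 2, 101)  [2]
  a=12..14: none
  a=15: (15, 0, 74)  [1]
  a=16..18: none
  a=19: (19, -14, 61), (19, 14, 61)  [2]
  a=20..21: none
  a=22: (22, -20, 55), (22, 20, 55)  [2]
  a=23..29: none
  a=30: (30, 0, 37)  [1]
  a=31..32: none
  a=33: (33, -24, 38), (33, 24, 38)  [2]
  a=34..38: none
Total reduced forms: 1 + 1 + 1 + 1 + 1 + 1 + 2 + 1 + 2 + 2 + 1 + 2 = 16
h = 16

16


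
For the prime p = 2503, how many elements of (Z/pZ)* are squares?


For prime p, the number of non-zero quadratic residues is (p-1)/2.
= (2503-1)/2
= 1251

1251


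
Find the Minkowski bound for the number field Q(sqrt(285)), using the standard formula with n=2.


d = 285, d mod 4 = 1, so disc(K) = d = 285; |disc(K)| = 285
Real quadratic field, so n = 2, s = r2 = 0, r1 = 2
M = (n!/n^n) * (4/pi)^s * sqrt(|disc(K)|) = (2!/2^2) * (4/pi)^0 * sqrt(285)
= 0.5 * 1.000000 * 16.881943
= 8.4410

8.4410


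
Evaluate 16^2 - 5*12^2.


x^2 - d*y^2
= 16^2 - 5*12^2
= 256 - 720
= -464

-464


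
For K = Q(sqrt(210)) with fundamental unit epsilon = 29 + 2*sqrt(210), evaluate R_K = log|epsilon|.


epsilon = 29 + 2*sqrt(210)
= 57.9828
R = ln(57.9828)
= 4.0601

4.0601


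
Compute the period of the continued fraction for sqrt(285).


Run the CF algorithm for sqrt(285).
a_0 = floor(sqrt(285)) = 16; set m_0=0, q_0=1.
Recurrence: m' = q*a - m,  q' = (d - m'^2)/q,  a' = floor((a_0 + m')/q').
  step 1: m=16, q=29, a=1
  step 2: m=13, q=4, a=7
  step 3: m=15, q=15, a=2
  step 4: m=15, q=4, a=7
  step 5: m=13, q=29, a=1
  step 6: m=16, q=1, a=32
a_6 = 2*a_0 = 32, so the period closes here.
sqrt(285) = [16; 1, 7, 2, 7, 1, 32]
Period length = 6

6


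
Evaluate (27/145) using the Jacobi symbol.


Compute (27/145) via quadratic reciprocity:
  reciprocity: (27/145) -> +(145/27)
  reduce: (10/27)
  pull out 2: (2/27) = -1  (since 27 mod 8 = 3)
  reciprocity: (5/27) -> +(27/5)
  reduce: (2/5)
  pull out 2: (2/5) = -1  (since 5 mod 8 = 5)
  (1/5) = 1
Product of signs = 1

1


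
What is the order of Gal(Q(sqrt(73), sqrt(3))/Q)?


The 2 square roots of distinct primes are multiplicatively independent over Q,
so [K:Q] = 2^2 and Gal(K/Q) is isomorphic to (Z/2Z)^2.
|Gal| = 2^2 = 4

4


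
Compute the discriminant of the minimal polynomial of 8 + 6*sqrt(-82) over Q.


The element 8 + 6*sqrt(-82) has minimal polynomial:
x^2 - 16*x + 3016
Discriminant = (-16)^2 - 4*(3016)
= 256 - 12064
= -11808

-11808


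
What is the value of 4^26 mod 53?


p = 53 is prime and the exponent is (p-1)/2 = 26, so by Euler's criterion 4^26 = (4/53) = +1 or -1 mod 53.
Compute by square-and-multiply:
  26 = 16 + 8 + 2 (binary 11010)
  Repeated squaring mod 53: 4^1 = 4, 4^2 = 16, 4^4 = 44, 4^8 = 28, 4^16 = 42
  4^26 = 4^16 * 4^8 * 4^2 = 42 * 28 * 16 mod 53
    42 * 28 = 1176 = 10 mod 53
    10 * 16 = 160 = 1 mod 53
  4^26 = 1 mod 53
Result 1: 4 is a quadratic residue mod 53.
4^26 mod 53 = 1

1


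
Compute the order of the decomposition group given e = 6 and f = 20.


|D_P| = e * f
= 6 * 20
= 120

120


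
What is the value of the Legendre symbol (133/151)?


p = 151 is prime, so compute (133/151) with the reciprocity algorithm (Jacobi-symbol steps: pull out 2s via (2/n), flip via reciprocity, reduce):
  reciprocity: (133/151) -> +(151/133)
  reduce: (18/133)
  pull out 2: (2/133) = -1  (since 133 mod 8 = 5)
  reciprocity: (9/133) -> +(133/9)
  reduce: (7/9)
  reciprocity: (7/9) -> +(9/7)
  reduce: (2/7)
  pull out 2: (2/7) = +1  (since 7 mod 8 = 7)
  (1/7) = 1
Product of signs = -1
(133/151) = -1

-1


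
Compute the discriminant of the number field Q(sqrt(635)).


For K = Q(sqrt(d)) with d squarefree: disc(K) = d if d = 1 mod 4, and disc(K) = 4d if d = 2 or 3 mod 4.
Here d = 635, and d mod 4 = 3.
d = 3 mod 4, not 1 (O_K = Z[sqrt(d)]), so disc(K) = 4d = 4 * (635) = 2540

2540


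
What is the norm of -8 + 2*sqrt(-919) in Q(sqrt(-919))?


N(a + b*sqrt(d)) = a^2 - d*b^2
= (-8)^2 - (-919)*(2)^2
= 64 + 3676
= 3740

3740


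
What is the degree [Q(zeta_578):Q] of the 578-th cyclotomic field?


The degree equals Euler's totient phi(578).
578 = 2 * 17^2
phi(578) = 272

272


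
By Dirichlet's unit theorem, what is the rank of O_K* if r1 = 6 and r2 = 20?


By Dirichlet's unit theorem:
rank = r1 + r2 - 1
= 6 + 20 - 1
= 25

25


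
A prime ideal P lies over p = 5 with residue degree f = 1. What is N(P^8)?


N(P^a) = p^(a*f)
= 5^(8*1)
= 5^8
= 390625

390625


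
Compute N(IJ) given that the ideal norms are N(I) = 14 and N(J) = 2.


N(IJ) = N(I) * N(J)
= 14 * 2
= 28

28


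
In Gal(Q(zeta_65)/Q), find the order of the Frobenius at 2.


The Frobenius at p in Gal(Q(zeta_n)/Q) = (Z/nZ)* is the class of p, so its order is ord_65(2), the smallest k >= 1 with 2^k = 1 mod 65.
n = 65 = 5 * 13, phi(65) = 48; the order divides phi(n).
Divisors of 48: 1, 2, 3, 4, 6, 8, 12, 16, 24, 48
Repeated squaring mod 65: 2^1 = 2, 2^2 = 4, 2^4 = 16, 2^8 = 61, 2^16 = 16, 2^32 = 61
Test divisors in increasing order:
  k=1: 2^1 = 2 mod 65
  k=2: 2^2 = 4 mod 65
  k=3: 2^3 = 4 * 2 = 8 mod 65
  k=4: 2^4 = 16 mod 65
  k=6: 2^6 = 16 * 4 = 64 mod 65
  k=8: 2^8 = 61 mod 65
  k=12: 2^12 = 61 * 16 = 1 mod 65  <- first divisor giving 1
Order = 12

12


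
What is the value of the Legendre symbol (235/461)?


p = 461 is prime, so compute (235/461) with the reciprocity algorithm (Jacobi-symbol steps: pull out 2s via (2/n), flip via reciprocity, reduce):
  reciprocity: (235/461) -> +(461/235)
  reduce: (226/235)
  pull out 2: (2/235) = -1  (since 235 mod 8 = 3)
  reciprocity: (113/235) -> +(235/113)
  reduce: (9/113)
  reciprocity: (9/113) -> +(113/9)
  reduce: (5/9)
  reciprocity: (5/9) -> +(9/5)
  reduce: (4/5)
  pull out 2: (2/5) = -1  (since 5 mod 8 = 5)
  pull out 2: (2/5) = -1  (since 5 mod 8 = 5)
  (1/5) = 1
Product of signs = -1
(235/461) = -1

-1


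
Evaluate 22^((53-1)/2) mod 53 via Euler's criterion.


p = 53 is prime and the exponent is (p-1)/2 = 26, so by Euler's criterion 22^26 = (22/53) = +1 or -1 mod 53.
Compute by square-and-multiply:
  26 = 16 + 8 + 2 (binary 11010)
  Repeated squaring mod 53: 22^1 = 22, 22^2 = 7, 22^4 = 49, 22^8 = 16, 22^16 = 44
  22^26 = 22^16 * 22^8 * 22^2 = 44 * 16 * 7 mod 53
    44 * 16 = 704 = 15 mod 53
    15 * 7 = 105 = 52 mod 53
  22^26 = 52 mod 53
Result 52 = p - 1 = -1 mod 53: 22 is a quadratic non-residue mod 53. As a residue in [0, p-1] the value is 52.
22^26 mod 53 = 52

52
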